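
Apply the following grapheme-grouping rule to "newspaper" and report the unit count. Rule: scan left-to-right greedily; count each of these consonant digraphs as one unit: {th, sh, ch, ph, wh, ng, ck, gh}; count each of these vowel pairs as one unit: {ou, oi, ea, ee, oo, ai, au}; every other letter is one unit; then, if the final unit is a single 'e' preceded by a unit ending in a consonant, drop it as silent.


Word: "newspaper" (9 letters)
Left-to-right scan:
  (1) 'n' (letter)
  (2) 'e' (letter)
  (3) 'w' (letter)
  (4) 's' (letter)
  (5) 'p' (letter)
  (6) 'a' (letter)
  (7) 'p' (letter)
  (8) 'e' (letter)
  (9) 'r' (letter)
Units from scan: 9
Sound units = 9 units


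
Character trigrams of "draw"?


Word: "draw" (length 4)
Number of trigrams = 4 - 3 + 1 = 2
  Position 0: "dra"
  Position 1: "raw"
Trigrams = "dra", "raw"


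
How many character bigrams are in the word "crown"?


Word: "crown" (length 5)
Number of 2-grams = length - 2 + 1 = 5 - 2 + 1
= 4


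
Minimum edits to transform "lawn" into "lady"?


Word 1: "lawn" (length 4)
Word 2: "lady" (length 4)
One optimal edit sequence (insert/delete/substitute each cost 1):
  1. keep 'l'
  2. keep 'a'
  3. substitute 'w' -> 'd'  (+1)
  4. substitute 'n' -> 'y'  (+1)
Total edit operations: 2
Edit distance = 2


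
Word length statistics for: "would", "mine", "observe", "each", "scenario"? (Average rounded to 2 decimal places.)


Lengths: "would"=5, "mine"=4, "observe"=7, "each"=4, "scenario"=8
Sum = 28, Count = 5
Average = 28/5 = 5.60
= avg=5.60, min=4, max=8


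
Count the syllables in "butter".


Word: "butter"
Syllable breakdown: but · ter
Counting: 2 parts
= 2 syllables


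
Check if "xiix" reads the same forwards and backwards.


Word: "xiix"
Reversed: "xiix"
Forward == Backward? xiix == xiix
Palindrome = Yes


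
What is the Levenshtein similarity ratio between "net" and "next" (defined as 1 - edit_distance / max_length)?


Word 1: "net" (length 3)
Word 2: "next" (length 4)
One optimal edit sequence:
  1. keep 'n'
  2. keep 'e'
  3. insert 'x'  (+1)
  4. keep 't'
Edit distance = 1
Max length = max(3, 4) = 4
Similarity = 1 - 1/4
= 0.7500


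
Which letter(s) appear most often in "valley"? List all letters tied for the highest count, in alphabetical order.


Word: "valley"
Letter counts:
  'a': 1
  'e': 1
  'l': 2
  'v': 1
  'y': 1
Maximum count = 2
Most frequent = 'l' (2 times each)


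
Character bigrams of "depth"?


Word: "depth" (length 5)
Number of bigrams = 5 - 2 + 1 = 4
  Position 0: "de"
  Position 1: "ep"
  Position 2: "pt"
  Position 3: "th"
Bigrams = "de", "ep", "pt", "th"


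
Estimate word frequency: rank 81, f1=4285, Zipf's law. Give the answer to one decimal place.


Zipf's law: f(r) = f(1) / r
f(1) = 4285
f(81) = 4285 / 81
= 52.9 occurrences


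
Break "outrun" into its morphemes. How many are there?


Word: "outrun"
Morphemes: out- | run
Each morpheme carries meaning
= 2 morphemes


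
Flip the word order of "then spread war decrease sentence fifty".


Original: "then spread war decrease sentence fifty"
Words (1..n): then | spread | war | decrease | sentence | fifty
Reversed (n..1): fifty | sentence | decrease | war | spread | then
Result = "fifty sentence decrease war spread then"


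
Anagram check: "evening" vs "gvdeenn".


Word 1: "evening" → sorted: eeginnv
Word 2: "gvdeenn" → sorted: deegnnv
Same letters? eeginnv != deegnnv
Anagram = No


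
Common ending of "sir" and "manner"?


Word 1: "sir"
Word 2: "manner"
Comparing from end:
  Pos -1: 'r' == 'r'
  Pos -2: 'i' != 'e' (stop)
LCS = "r" (length 1)


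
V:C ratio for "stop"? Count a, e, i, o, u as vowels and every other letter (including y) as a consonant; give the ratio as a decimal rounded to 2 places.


Word: "stop"
Vowels (a,e,i,o,u): 1
Consonants: 3
Ratio = 1/3
= 0.33


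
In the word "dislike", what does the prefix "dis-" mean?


Prefix: dis-
Example: dislike = dis- + like
Meaning = not / opposite


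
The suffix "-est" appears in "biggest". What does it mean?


Suffix: -est
Example: biggest (big + -est, with a spelling change)
Meaning = most


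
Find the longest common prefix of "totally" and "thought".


Word 1: "totally"
Word 2: "thought"
Comparing from start:
  Pos 0: 't' == 't'
  Pos 1: 'o' != 'h' (stop)
LCP = "t" (length 1)


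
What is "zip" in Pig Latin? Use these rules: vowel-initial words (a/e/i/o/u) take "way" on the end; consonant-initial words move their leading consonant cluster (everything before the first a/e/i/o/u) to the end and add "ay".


Word: "zip"
Starts with consonant(s) → move to end, add 'ay'
Consonant cluster: "z"
Pig Latin = "ipzay"


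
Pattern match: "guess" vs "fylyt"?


Pattern of "guess": [0, 1, 2, 3, 3]
Pattern of "fylyt": [0, 1, 2, 1, 3]
Patterns do not match
Same pattern = No


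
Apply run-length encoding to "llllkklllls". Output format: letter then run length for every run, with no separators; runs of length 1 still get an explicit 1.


String: "llllkklllls"
Scanning for consecutive runs:
  'l' x 4
  'k' x 2
  'l' x 4
  's' x 1
RLE = "l4k2l4s1"


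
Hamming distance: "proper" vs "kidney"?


Comparing character by character (same length = 6):
  Pos 0: 'p' vs 'k' !=
  Pos 1: 'r' vs 'i' !=
  Pos 2: 'o' vs 'd' !=
  Pos 3: 'p' vs 'n' !=
  Pos 4: 'e' vs 'e' =
  Pos 5: 'r' vs 'y' !=
Hamming distance = 5


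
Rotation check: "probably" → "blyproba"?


Word: "probably", Candidate: "blyproba"
Method: check if candidate is substring of word+word
"probablyprobably" contains "blyproba"? Yes
Is rotation = Yes


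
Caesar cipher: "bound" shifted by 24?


Word: "bound"
Shift: 24
Each letter → (letter + shift) mod 26:
  'b' (1) + 24 = 25 → 'z'
  'o' (14) + 24 = 12 → 'm'
  'u' (20) + 24 = 18 → 's'
  'n' (13) + 24 = 11 → 'l'
  'd' (3) + 24 = 1 → 'b'
Result = "zmslb"


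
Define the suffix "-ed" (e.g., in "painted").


Suffix: -ed
Example: painted (paint + -ed)
Meaning = past tense


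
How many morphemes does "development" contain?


Word: "development"
Morphemes: develop / -ment
Each morpheme carries meaning
= 2 morphemes


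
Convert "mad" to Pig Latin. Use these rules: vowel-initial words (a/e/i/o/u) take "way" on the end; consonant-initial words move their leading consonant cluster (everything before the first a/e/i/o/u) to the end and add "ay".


Word: "mad"
Starts with consonant(s) → move to end, add 'ay'
Consonant cluster: "m"
Pig Latin = "admay"


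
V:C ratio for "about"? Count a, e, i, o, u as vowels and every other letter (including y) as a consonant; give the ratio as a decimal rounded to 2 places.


Word: "about"
Vowels (a,e,i,o,u): 3
Consonants: 2
Ratio = 3/2
= 1.50


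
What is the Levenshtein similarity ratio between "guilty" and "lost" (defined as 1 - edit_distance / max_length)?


Word 1: "guilty" (length 6)
Word 2: "lost" (length 4)
One optimal edit sequence:
  1. delete 'g'  (+1)
  2. substitute 'u' -> 'l'  (+1)
  3. substitute 'i' -> 'o'  (+1)
  4. substitute 'l' -> 's'  (+1)
  5. keep 't'
  6. delete 'y'  (+1)
Edit distance = 5
Max length = max(6, 4) = 6
Similarity = 1 - 5/6
= 0.1667


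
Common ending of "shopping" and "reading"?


Word 1: "shopping"
Word 2: "reading"
Comparing from end:
  Pos -1: 'g' == 'g'
  Pos -2: 'n' == 'n'
  Pos -3: 'i' == 'i'
  Pos -4: 'p' != 'd' (stop)
LCS = "ing" (length 3)


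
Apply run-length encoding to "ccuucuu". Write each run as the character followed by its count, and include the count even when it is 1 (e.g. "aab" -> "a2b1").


String: "ccuucuu"
Scanning for consecutive runs:
  'c' x 2
  'u' x 2
  'c' x 1
  'u' x 2
RLE = "c2u2c1u2"


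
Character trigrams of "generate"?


Word: "generate" (length 8)
Number of trigrams = 8 - 3 + 1 = 6
  Position 0: "gen"
  Position 1: "ene"
  Position 2: "ner"
  Position 3: "era"
  Position 4: "rat"
  Position 5: "ate"
Trigrams = "gen", "ene", "ner", "era", "rat", "ate"


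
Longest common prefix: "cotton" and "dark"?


Word 1: "cotton"
Word 2: "dark"
Comparing from start:
  Pos 0: 'c' != 'd' (stop)
LCP = "" (length 0)


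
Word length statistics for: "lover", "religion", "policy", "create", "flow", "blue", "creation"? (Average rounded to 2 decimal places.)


Lengths: "lover"=5, "religion"=8, "policy"=6, "create"=6, "flow"=4, "blue"=4, "creation"=8
Sum = 41, Count = 7
Average = 41/7 = 5.86
= avg=5.86, min=4, max=8


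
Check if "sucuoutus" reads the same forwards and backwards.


Word: "sucuoutus"
Reversed: "sutuoucus"
Forward == Backward? sucuoutus != sutuoucus
Palindrome = No


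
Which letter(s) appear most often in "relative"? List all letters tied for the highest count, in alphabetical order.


Word: "relative"
Letter counts:
  'a': 1
  'e': 2
  'i': 1
  'l': 1
  'r': 1
  't': 1
  'v': 1
Maximum count = 2
Most frequent = 'e' (2 times each)


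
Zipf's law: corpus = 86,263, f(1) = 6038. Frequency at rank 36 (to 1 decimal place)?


Zipf's law: f(r) = f(1) / r
f(1) = 6038
f(36) = 6038 / 36
= 167.7 occurrences


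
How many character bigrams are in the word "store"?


Word: "store" (length 5)
Number of 2-grams = length - 2 + 1 = 5 - 2 + 1
= 4


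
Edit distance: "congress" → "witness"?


Word 1: "congress" (length 8)
Word 2: "witness" (length 7)
One optimal edit sequence (insert/delete/substitute each cost 1):
  1. delete 'c'  (+1)
  2. substitute 'o' -> 'w'  (+1)
  3. substitute 'n' -> 'i'  (+1)
  4. substitute 'g' -> 't'  (+1)
  5. substitute 'r' -> 'n'  (+1)
  6. keep 'e'
  7. keep 's'
  8. keep 's'
Total edit operations: 5
Edit distance = 5


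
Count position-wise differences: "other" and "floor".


Comparing character by character (same length = 5):
  Pos 0: 'o' vs 'f' !=
  Pos 1: 't' vs 'l' !=
  Pos 2: 'h' vs 'o' !=
  Pos 3: 'e' vs 'o' !=
  Pos 4: 'r' vs 'r' =
Hamming distance = 4


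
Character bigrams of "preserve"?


Word: "preserve" (length 8)
Number of bigrams = 8 - 2 + 1 = 7
  Position 0: "pr"
  Position 1: "re"
  Position 2: "es"
  Position 3: "se"
  Position 4: "er"
  Position 5: "rv"
  Position 6: "ve"
Bigrams = "pr", "re", "es", "se", "er", "rv", "ve"


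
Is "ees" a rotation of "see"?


Word: "see", Candidate: "ees"
Method: check if candidate is substring of word+word
"seesee" contains "ees"? Yes
Is rotation = Yes


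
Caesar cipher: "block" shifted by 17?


Word: "block"
Shift: 17
Each letter → (letter + shift) mod 26:
  'b' (1) + 17 = 18 → 's'
  'l' (11) + 17 = 2 → 'c'
  'o' (14) + 17 = 5 → 'f'
  'c' (2) + 17 = 19 → 't'
  'k' (10) + 17 = 1 → 'b'
Result = "scftb"


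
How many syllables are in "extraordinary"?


Word: "extraordinary"
Syllable breakdown: ex · traor · di · nar · y
Counting: 5 parts
= 5 syllables


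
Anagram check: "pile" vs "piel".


Word 1: "pile" → sorted: eilp
Word 2: "piel" → sorted: eilp
Same letters? eilp == eilp
Anagram = Yes


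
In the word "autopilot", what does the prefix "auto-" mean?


Prefix: auto-
Example: autopilot = auto- + pilot
Meaning = self


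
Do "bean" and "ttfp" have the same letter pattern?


Pattern of "bean": [0, 1, 2, 3]
Pattern of "ttfp": [0, 0, 1, 2]
Patterns do not match
Same pattern = No


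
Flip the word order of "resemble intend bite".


Original: "resemble intend bite"
Words (1..n): resemble | intend | bite
Reversed (n..1): bite | intend | resemble
Result = "bite intend resemble"


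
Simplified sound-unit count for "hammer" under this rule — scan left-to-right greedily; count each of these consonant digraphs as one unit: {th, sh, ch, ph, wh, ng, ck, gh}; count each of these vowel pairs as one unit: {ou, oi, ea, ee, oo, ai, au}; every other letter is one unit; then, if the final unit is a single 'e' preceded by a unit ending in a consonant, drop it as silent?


Word: "hammer" (6 letters)
Left-to-right scan:
  1. 'h' (letter)
  2. 'a' (letter)
  3. 'm' (letter)
  4. 'm' (letter)
  5. 'e' (letter)
  6. 'r' (letter)
Units from scan: 6
Sound units = 6 units


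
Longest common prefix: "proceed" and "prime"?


Word 1: "proceed"
Word 2: "prime"
Comparing from start:
  Pos 0: 'p' == 'p'
  Pos 1: 'r' == 'r'
  Pos 2: 'o' != 'i' (stop)
LCP = "pr" (length 2)


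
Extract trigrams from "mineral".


Word: "mineral" (length 7)
Number of trigrams = 7 - 3 + 1 = 5
  Position 0: "min"
  Position 1: "ine"
  Position 2: "ner"
  Position 3: "era"
  Position 4: "ral"
Trigrams = "min", "ine", "ner", "era", "ral"


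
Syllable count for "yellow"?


Word: "yellow"
Syllable breakdown: yel | low
Counting: 2 parts
= 2 syllables


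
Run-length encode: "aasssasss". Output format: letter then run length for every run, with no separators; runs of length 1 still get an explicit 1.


String: "aasssasss"
Scanning for consecutive runs:
  'a' x 2
  's' x 3
  'a' x 1
  's' x 3
RLE = "a2s3a1s3"


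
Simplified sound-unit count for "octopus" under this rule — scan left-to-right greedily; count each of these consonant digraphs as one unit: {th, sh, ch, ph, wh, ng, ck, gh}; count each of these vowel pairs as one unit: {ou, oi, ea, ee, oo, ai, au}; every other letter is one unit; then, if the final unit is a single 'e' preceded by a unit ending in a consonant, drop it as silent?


Word: "octopus" (7 letters)
Left-to-right scan:
  (1) 'o' (letter)
  (2) 'c' (letter)
  (3) 't' (letter)
  (4) 'o' (letter)
  (5) 'p' (letter)
  (6) 'u' (letter)
  (7) 's' (letter)
Units from scan: 7
Sound units = 7 units


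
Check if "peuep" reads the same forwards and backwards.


Word: "peuep"
Reversed: "peuep"
Forward == Backward? peuep == peuep
Palindrome = Yes


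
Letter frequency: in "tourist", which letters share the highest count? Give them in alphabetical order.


Word: "tourist"
Letter counts:
  'i': 1
  'o': 1
  'r': 1
  's': 1
  't': 2
  'u': 1
Maximum count = 2
Most frequent = 't' (2 times each)


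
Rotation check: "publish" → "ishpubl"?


Word: "publish", Candidate: "ishpubl"
Method: check if candidate is substring of word+word
"publishpublish" contains "ishpubl"? Yes
Is rotation = Yes


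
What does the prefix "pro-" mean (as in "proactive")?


Prefix: pro-
As in: proactive -> pro- + active
Meaning = forward / in favor of


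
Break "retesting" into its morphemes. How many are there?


Word: "retesting"
Morphemes: re- + test + -ing
Each morpheme carries meaning
= 3 morphemes


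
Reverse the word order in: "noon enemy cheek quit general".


Original: "noon enemy cheek quit general"
Words (1..n): noon | enemy | cheek | quit | general
Reversed (n..1): general | quit | cheek | enemy | noon
Result = "general quit cheek enemy noon"


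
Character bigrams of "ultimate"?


Word: "ultimate" (length 8)
Number of bigrams = 8 - 2 + 1 = 7
  Position 0: "ul"
  Position 1: "lt"
  Position 2: "ti"
  Position 3: "im"
  Position 4: "ma"
  Position 5: "at"
  Position 6: "te"
Bigrams = "ul", "lt", "ti", "im", "ma", "at", "te"


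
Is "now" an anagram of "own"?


Word 1: "own" → sorted: now
Word 2: "now" → sorted: now
Same letters? now == now
Anagram = Yes


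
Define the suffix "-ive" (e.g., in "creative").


Suffix: -ive
Example: creative = create + -ive, with a spelling change
Meaning = tending to


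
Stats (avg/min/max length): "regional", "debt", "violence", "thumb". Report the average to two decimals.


Lengths: "regional"=8, "debt"=4, "violence"=8, "thumb"=5
Sum = 25, Count = 4
Average = 25/4 = 6.25
= avg=6.25, min=4, max=8


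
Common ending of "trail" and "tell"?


Word 1: "trail"
Word 2: "tell"
Comparing from end:
  Pos -1: 'l' == 'l'
  Pos -2: 'i' != 'l' (stop)
LCS = "l" (length 1)


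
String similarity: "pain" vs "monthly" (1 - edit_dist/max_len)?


Word 1: "pain" (length 4)
Word 2: "monthly" (length 7)
One optimal edit sequence:
  1. insert 'm'  (+1)
  2. insert 'o'  (+1)
  3. insert 'n'  (+1)
  4. substitute 'p' -> 't'  (+1)
  5. substitute 'a' -> 'h'  (+1)
  6. substitute 'i' -> 'l'  (+1)
  7. substitute 'n' -> 'y'  (+1)
Edit distance = 7
Max length = max(4, 7) = 7
Similarity = 1 - 7/7
= 0.0000


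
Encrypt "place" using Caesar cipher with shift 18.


Word: "place"
Shift: 18
Each letter → (letter + shift) mod 26:
  'p' (15) + 18 = 7 → 'h'
  'l' (11) + 18 = 3 → 'd'
  'a' (0) + 18 = 18 → 's'
  'c' (2) + 18 = 20 → 'u'
  'e' (4) + 18 = 22 → 'w'
Result = "hdsuw"


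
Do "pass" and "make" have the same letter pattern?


Pattern of "pass": [0, 1, 2, 2]
Pattern of "make": [0, 1, 2, 3]
Patterns do not match
Same pattern = No


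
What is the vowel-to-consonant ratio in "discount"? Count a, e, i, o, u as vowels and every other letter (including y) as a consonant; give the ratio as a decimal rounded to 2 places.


Word: "discount"
Vowels (a,e,i,o,u): 3
Consonants: 5
Ratio = 3/5
= 0.60


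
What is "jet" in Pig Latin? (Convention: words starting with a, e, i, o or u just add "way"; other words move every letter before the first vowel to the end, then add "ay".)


Word: "jet"
Starts with consonant(s) → move to end, add 'ay'
Consonant cluster: "j"
Pig Latin = "etjay"


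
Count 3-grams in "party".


Word: "party" (length 5)
Number of 3-grams = length - 3 + 1 = 5 - 3 + 1
= 3


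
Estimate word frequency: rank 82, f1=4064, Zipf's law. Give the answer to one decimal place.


Zipf's law: f(r) = f(1) / r
f(1) = 4064
f(82) = 4064 / 82
= 49.6 occurrences


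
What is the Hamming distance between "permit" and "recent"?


Comparing character by character (same length = 6):
  Pos 0: 'p' vs 'r' !=
  Pos 1: 'e' vs 'e' =
  Pos 2: 'r' vs 'c' !=
  Pos 3: 'm' vs 'e' !=
  Pos 4: 'i' vs 'n' !=
  Pos 5: 't' vs 't' =
Hamming distance = 4


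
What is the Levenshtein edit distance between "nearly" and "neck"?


Word 1: "nearly" (length 6)
Word 2: "neck" (length 4)
One optimal edit sequence (insert/delete/substitute each cost 1):
  1. keep 'n'
  2. keep 'e'
  3. delete 'a'  (+1)
  4. delete 'r'  (+1)
  5. substitute 'l' -> 'c'  (+1)
  6. substitute 'y' -> 'k'  (+1)
Total edit operations: 4
Edit distance = 4


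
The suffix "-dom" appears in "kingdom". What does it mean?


Suffix: -dom
Example: kingdom (king + -dom)
Meaning = state / realm


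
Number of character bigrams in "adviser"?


Word: "adviser" (length 7)
Number of 2-grams = length - 2 + 1 = 7 - 2 + 1
= 6


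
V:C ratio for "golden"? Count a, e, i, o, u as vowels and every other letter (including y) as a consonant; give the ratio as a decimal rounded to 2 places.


Word: "golden"
Vowels (a,e,i,o,u): 2
Consonants: 4
Ratio = 2/4
= 0.50


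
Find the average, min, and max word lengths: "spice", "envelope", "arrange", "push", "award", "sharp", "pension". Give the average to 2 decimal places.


Lengths: "spice"=5, "envelope"=8, "arrange"=7, "push"=4, "award"=5, "sharp"=5, "pension"=7
Sum = 41, Count = 7
Average = 41/7 = 5.86
= avg=5.86, min=4, max=8


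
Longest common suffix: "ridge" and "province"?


Word 1: "ridge"
Word 2: "province"
Comparing from end:
  Pos -1: 'e' == 'e'
  Pos -2: 'g' != 'c' (stop)
LCS = "e" (length 1)


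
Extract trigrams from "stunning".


Word: "stunning" (length 8)
Number of trigrams = 8 - 3 + 1 = 6
  Position 0: "stu"
  Position 1: "tun"
  Position 2: "unn"
  Position 3: "nni"
  Position 4: "nin"
  Position 5: "ing"
Trigrams = "stu", "tun", "unn", "nni", "nin", "ing"


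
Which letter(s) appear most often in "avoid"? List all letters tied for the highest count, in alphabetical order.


Word: "avoid"
Letter counts:
  'a': 1
  'd': 1
  'i': 1
  'o': 1
  'v': 1
Maximum count = 1
Most frequent = 'a', 'd', 'i', 'o', 'v' (1 time each)


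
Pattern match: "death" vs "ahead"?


Pattern of "death": [0, 1, 2, 3, 4]
Pattern of "ahead": [0, 1, 2, 0, 3]
Patterns do not match
Same pattern = No


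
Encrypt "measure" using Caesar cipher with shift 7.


Word: "measure"
Shift: 7
Each letter → (letter + shift) mod 26:
  'm' (12) + 7 = 19 → 't'
  'e' (4) + 7 = 11 → 'l'
  'a' (0) + 7 = 7 → 'h'
  's' (18) + 7 = 25 → 'z'
  'u' (20) + 7 = 1 → 'b'
  'r' (17) + 7 = 24 → 'y'
  'e' (4) + 7 = 11 → 'l'
Result = "tlhzbyl"


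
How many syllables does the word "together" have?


Word: "together"
Syllable breakdown: to-geth-er
Counting: 3 parts
= 3 syllables


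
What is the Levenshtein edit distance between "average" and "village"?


Word 1: "average" (length 7)
Word 2: "village" (length 7)
One optimal edit sequence (insert/delete/substitute each cost 1):
  1. substitute 'a' -> 'v'  (+1)
  2. substitute 'v' -> 'i'  (+1)
  3. substitute 'e' -> 'l'  (+1)
  4. substitute 'r' -> 'l'  (+1)
  5. keep 'a'
  6. keep 'g'
  7. keep 'e'
Total edit operations: 4
Edit distance = 4


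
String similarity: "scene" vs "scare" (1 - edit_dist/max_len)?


Word 1: "scene" (length 5)
Word 2: "scare" (length 5)
One optimal edit sequence:
  1. keep 's'
  2. keep 'c'
  3. substitute 'e' -> 'a'  (+1)
  4. substitute 'n' -> 'r'  (+1)
  5. keep 'e'
Edit distance = 2
Max length = max(5, 5) = 5
Similarity = 1 - 2/5
= 0.6000


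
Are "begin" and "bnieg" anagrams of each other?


Word 1: "begin" → sorted: begin
Word 2: "bnieg" → sorted: begin
Same letters? begin == begin
Anagram = Yes


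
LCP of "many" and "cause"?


Word 1: "many"
Word 2: "cause"
Comparing from start:
  Pos 0: 'm' != 'c' (stop)
LCP = "" (length 0)


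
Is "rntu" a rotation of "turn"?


Word: "turn", Candidate: "rntu"
Method: check if candidate is substring of word+word
"turnturn" contains "rntu"? Yes
Is rotation = Yes


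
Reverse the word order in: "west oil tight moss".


Original: "west oil tight moss"
Words (1..n): west | oil | tight | moss
Reversed (n..1): moss | tight | oil | west
Result = "moss tight oil west"


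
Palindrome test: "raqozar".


Word: "raqozar"
Reversed: "razoqar"
Forward == Backward? raqozar != razoqar
Palindrome = No


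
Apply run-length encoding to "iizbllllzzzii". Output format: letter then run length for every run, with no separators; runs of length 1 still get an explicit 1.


String: "iizbllllzzzii"
Scanning for consecutive runs:
  'i' x 2
  'z' x 1
  'b' x 1
  'l' x 4
  'z' x 3
  'i' x 2
RLE = "i2z1b1l4z3i2"


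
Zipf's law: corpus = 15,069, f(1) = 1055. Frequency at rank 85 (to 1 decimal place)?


Zipf's law: f(r) = f(1) / r
f(1) = 1055
f(85) = 1055 / 85
= 12.4 occurrences


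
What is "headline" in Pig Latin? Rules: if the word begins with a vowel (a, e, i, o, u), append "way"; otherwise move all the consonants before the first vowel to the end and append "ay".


Word: "headline"
Starts with consonant(s) → move to end, add 'ay'
Consonant cluster: "h"
Pig Latin = "eadlinehay"


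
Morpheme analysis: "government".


Word: "government"
Morphemes: govern | -ment
Each morpheme carries meaning
= 2 morphemes


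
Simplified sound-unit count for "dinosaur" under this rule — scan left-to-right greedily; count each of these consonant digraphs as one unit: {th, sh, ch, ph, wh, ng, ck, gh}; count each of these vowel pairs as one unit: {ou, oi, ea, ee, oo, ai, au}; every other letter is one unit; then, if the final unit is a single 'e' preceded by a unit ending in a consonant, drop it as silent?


Word: "dinosaur" (8 letters)
Left-to-right scan:
  [1] 'd' (letter)
  [2] 'i' (letter)
  [3] 'n' (letter)
  [4] 'o' (letter)
  [5] 's' (letter)
  [6] 'au' (vowel-pair)
  [7] 'r' (letter)
Units from scan: 7
Sound units = 7 units


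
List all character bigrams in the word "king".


Word: "king" (length 4)
Number of bigrams = 4 - 2 + 1 = 3
  Position 0: "ki"
  Position 1: "in"
  Position 2: "ng"
Bigrams = "ki", "in", "ng"


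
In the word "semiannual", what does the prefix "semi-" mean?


Prefix: semi-
Example: semiannual (semi- + annual)
Meaning = half


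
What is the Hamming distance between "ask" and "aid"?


Comparing character by character (same length = 3):
  Pos 0: 'a' vs 'a' =
  Pos 1: 's' vs 'i' !=
  Pos 2: 'k' vs 'd' !=
Hamming distance = 2


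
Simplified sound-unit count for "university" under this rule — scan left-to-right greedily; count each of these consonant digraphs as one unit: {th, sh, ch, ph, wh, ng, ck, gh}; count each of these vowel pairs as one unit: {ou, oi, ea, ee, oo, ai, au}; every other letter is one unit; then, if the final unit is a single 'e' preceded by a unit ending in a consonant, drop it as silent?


Word: "university" (10 letters)
Left-to-right scan:
  1. 'u' (letter)
  2. 'n' (letter)
  3. 'i' (letter)
  4. 'v' (letter)
  5. 'e' (letter)
  6. 'r' (letter)
  7. 's' (letter)
  8. 'i' (letter)
  9. 't' (letter)
  10. 'y' (letter)
Units from scan: 10
Sound units = 10 units


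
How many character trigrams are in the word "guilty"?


Word: "guilty" (length 6)
Number of 3-grams = length - 3 + 1 = 6 - 3 + 1
= 4


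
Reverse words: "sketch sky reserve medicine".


Original: "sketch sky reserve medicine"
Words (1..n): sketch | sky | reserve | medicine
Reversed (n..1): medicine | reserve | sky | sketch
Result = "medicine reserve sky sketch"


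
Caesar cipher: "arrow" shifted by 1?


Word: "arrow"
Shift: 1
Each letter → (letter + shift) mod 26:
  'a' (0) + 1 = 1 → 'b'
  'r' (17) + 1 = 18 → 's'
  'r' (17) + 1 = 18 → 's'
  'o' (14) + 1 = 15 → 'p'
  'w' (22) + 1 = 23 → 'x'
Result = "bsspx"


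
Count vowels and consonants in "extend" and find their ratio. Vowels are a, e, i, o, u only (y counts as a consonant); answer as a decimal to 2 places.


Word: "extend"
Vowels (a,e,i,o,u): 2
Consonants: 4
Ratio = 2/4
= 0.50


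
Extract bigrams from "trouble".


Word: "trouble" (length 7)
Number of bigrams = 7 - 2 + 1 = 6
  Position 0: "tr"
  Position 1: "ro"
  Position 2: "ou"
  Position 3: "ub"
  Position 4: "bl"
  Position 5: "le"
Bigrams = "tr", "ro", "ou", "ub", "bl", "le"


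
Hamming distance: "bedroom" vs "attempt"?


Comparing character by character (same length = 7):
  Pos 0: 'b' vs 'a' !=
  Pos 1: 'e' vs 't' !=
  Pos 2: 'd' vs 't' !=
  Pos 3: 'r' vs 'e' !=
  Pos 4: 'o' vs 'm' !=
  Pos 5: 'o' vs 'p' !=
  Pos 6: 'm' vs 't' !=
Hamming distance = 7


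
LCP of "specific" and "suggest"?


Word 1: "specific"
Word 2: "suggest"
Comparing from start:
  Pos 0: 's' == 's'
  Pos 1: 'p' != 'u' (stop)
LCP = "s" (length 1)


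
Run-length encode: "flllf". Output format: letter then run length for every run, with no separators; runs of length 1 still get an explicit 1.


String: "flllf"
Scanning for consecutive runs:
  'f' x 1
  'l' x 3
  'f' x 1
RLE = "f1l3f1"


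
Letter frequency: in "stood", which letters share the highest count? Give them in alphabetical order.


Word: "stood"
Letter counts:
  'd': 1
  'o': 2
  's': 1
  't': 1
Maximum count = 2
Most frequent = 'o' (2 times each)


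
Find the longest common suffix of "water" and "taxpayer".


Word 1: "water"
Word 2: "taxpayer"
Comparing from end:
  Pos -1: 'r' == 'r'
  Pos -2: 'e' == 'e'
  Pos -3: 't' != 'y' (stop)
LCS = "er" (length 2)


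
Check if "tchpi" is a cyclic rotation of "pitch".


Word: "pitch", Candidate: "tchpi"
Method: check if candidate is substring of word+word
"pitchpitch" contains "tchpi"? Yes
Is rotation = Yes


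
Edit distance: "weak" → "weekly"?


Word 1: "weak" (length 4)
Word 2: "weekly" (length 6)
One optimal edit sequence (insert/delete/substitute each cost 1):
  1. keep 'w'
  2. keep 'e'
  3. substitute 'a' -> 'e'  (+1)
  4. keep 'k'
  5. insert 'l'  (+1)
  6. insert 'y'  (+1)
Total edit operations: 3
Edit distance = 3


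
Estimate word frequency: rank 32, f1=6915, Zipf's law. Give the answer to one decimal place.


Zipf's law: f(r) = f(1) / r
f(1) = 6915
f(32) = 6915 / 32
= 216.1 occurrences


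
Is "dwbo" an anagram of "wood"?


Word 1: "wood" → sorted: doow
Word 2: "dwbo" → sorted: bdow
Same letters? doow != bdow
Anagram = No


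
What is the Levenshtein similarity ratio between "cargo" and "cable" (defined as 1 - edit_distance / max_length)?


Word 1: "cargo" (length 5)
Word 2: "cable" (length 5)
One optimal edit sequence:
  1. keep 'c'
  2. keep 'a'
  3. substitute 'r' -> 'b'  (+1)
  4. substitute 'g' -> 'l'  (+1)
  5. substitute 'o' -> 'e'  (+1)
Edit distance = 3
Max length = max(5, 5) = 5
Similarity = 1 - 3/5
= 0.4000


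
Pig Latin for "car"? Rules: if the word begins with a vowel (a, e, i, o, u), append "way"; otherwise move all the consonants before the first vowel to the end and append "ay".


Word: "car"
Starts with consonant(s) → move to end, add 'ay'
Consonant cluster: "c"
Pig Latin = "arcay"


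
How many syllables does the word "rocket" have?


Word: "rocket"
Syllable breakdown: rock-et
Counting: 2 parts
= 2 syllables


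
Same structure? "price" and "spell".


Pattern of "price": [0, 1, 2, 3, 4]
Pattern of "spell": [0, 1, 2, 3, 3]
Patterns do not match
Same pattern = No


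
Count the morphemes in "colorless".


Word: "colorless"
Morphemes: color + -less
Each morpheme carries meaning
= 2 morphemes


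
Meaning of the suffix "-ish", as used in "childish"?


Suffix: -ish
Example: childish (child + -ish)
Meaning = somewhat / having the qualities of


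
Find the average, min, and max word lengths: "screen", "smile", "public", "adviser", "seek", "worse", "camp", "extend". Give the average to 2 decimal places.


Lengths: "screen"=6, "smile"=5, "public"=6, "adviser"=7, "seek"=4, "worse"=5, "camp"=4, "extend"=6
Sum = 43, Count = 8
Average = 43/8 = 5.38
= avg=5.38, min=4, max=7


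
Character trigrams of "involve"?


Word: "involve" (length 7)
Number of trigrams = 7 - 3 + 1 = 5
  Position 0: "inv"
  Position 1: "nvo"
  Position 2: "vol"
  Position 3: "olv"
  Position 4: "lve"
Trigrams = "inv", "nvo", "vol", "olv", "lve"


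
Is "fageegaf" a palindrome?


Word: "fageegaf"
Reversed: "fageegaf"
Forward == Backward? fageegaf == fageegaf
Palindrome = Yes


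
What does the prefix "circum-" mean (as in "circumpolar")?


Prefix: circum-
As in: circumpolar -> circum- + polar
Meaning = around


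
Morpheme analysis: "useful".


Word: "useful"
Morphemes: use | -ful
Each morpheme carries meaning
= 2 morphemes


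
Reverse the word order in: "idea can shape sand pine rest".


Original: "idea can shape sand pine rest"
Words (1..n): idea | can | shape | sand | pine | rest
Reversed (n..1): rest | pine | sand | shape | can | idea
Result = "rest pine sand shape can idea"


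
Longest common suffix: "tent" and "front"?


Word 1: "tent"
Word 2: "front"
Comparing from end:
  Pos -1: 't' == 't'
  Pos -2: 'n' == 'n'
  Pos -3: 'e' != 'o' (stop)
LCS = "nt" (length 2)


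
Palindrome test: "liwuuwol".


Word: "liwuuwol"
Reversed: "lowuuwil"
Forward == Backward? liwuuwol != lowuuwil
Palindrome = No


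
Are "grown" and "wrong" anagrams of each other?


Word 1: "grown" → sorted: gnorw
Word 2: "wrong" → sorted: gnorw
Same letters? gnorw == gnorw
Anagram = Yes


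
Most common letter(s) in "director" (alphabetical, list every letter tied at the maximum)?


Word: "director"
Letter counts:
  'c': 1
  'd': 1
  'e': 1
  'i': 1
  'o': 1
  'r': 2
  't': 1
Maximum count = 2
Most frequent = 'r' (2 times each)


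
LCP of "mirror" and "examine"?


Word 1: "mirror"
Word 2: "examine"
Comparing from start:
  Pos 0: 'm' != 'e' (stop)
LCP = "" (length 0)


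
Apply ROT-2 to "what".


Word: "what"
Shift: 2
Each letter → (letter + shift) mod 26:
  'w' (22) + 2 = 24 → 'y'
  'h' (7) + 2 = 9 → 'j'
  'a' (0) + 2 = 2 → 'c'
  't' (19) + 2 = 21 → 'v'
Result = "yjcv"


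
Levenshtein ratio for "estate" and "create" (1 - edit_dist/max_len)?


Word 1: "estate" (length 6)
Word 2: "create" (length 6)
One optimal edit sequence:
  1. substitute 'e' -> 'c'  (+1)
  2. substitute 's' -> 'r'  (+1)
  3. substitute 't' -> 'e'  (+1)
  4. keep 'a'
  5. keep 't'
  6. keep 'e'
Edit distance = 3
Max length = max(6, 6) = 6
Similarity = 1 - 3/6
= 0.5000


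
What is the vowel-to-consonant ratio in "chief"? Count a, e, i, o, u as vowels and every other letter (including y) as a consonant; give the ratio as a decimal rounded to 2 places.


Word: "chief"
Vowels (a,e,i,o,u): 2
Consonants: 3
Ratio = 2/3
= 0.67


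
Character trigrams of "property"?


Word: "property" (length 8)
Number of trigrams = 8 - 3 + 1 = 6
  Position 0: "pro"
  Position 1: "rop"
  Position 2: "ope"
  Position 3: "per"
  Position 4: "ert"
  Position 5: "rty"
Trigrams = "pro", "rop", "ope", "per", "ert", "rty"


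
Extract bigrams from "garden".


Word: "garden" (length 6)
Number of bigrams = 6 - 2 + 1 = 5
  Position 0: "ga"
  Position 1: "ar"
  Position 2: "rd"
  Position 3: "de"
  Position 4: "en"
Bigrams = "ga", "ar", "rd", "de", "en"


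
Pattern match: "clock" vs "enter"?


Pattern of "clock": [0, 1, 2, 0, 3]
Pattern of "enter": [0, 1, 2, 0, 3]
Patterns match
Same pattern = Yes


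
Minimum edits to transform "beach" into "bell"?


Word 1: "beach" (length 5)
Word 2: "bell" (length 4)
One optimal edit sequence (insert/delete/substitute each cost 1):
  1. keep 'b'
  2. keep 'e'
  3. delete 'a'  (+1)
  4. substitute 'c' -> 'l'  (+1)
  5. substitute 'h' -> 'l'  (+1)
Total edit operations: 3
Edit distance = 3


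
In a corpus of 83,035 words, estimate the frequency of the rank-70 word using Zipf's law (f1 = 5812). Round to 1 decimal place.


Zipf's law: f(r) = f(1) / r
f(1) = 5812
f(70) = 5812 / 70
= 83.0 occurrences


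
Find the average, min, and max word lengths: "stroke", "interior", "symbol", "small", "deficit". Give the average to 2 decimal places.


Lengths: "stroke"=6, "interior"=8, "symbol"=6, "small"=5, "deficit"=7
Sum = 32, Count = 5
Average = 32/5 = 6.40
= avg=6.40, min=5, max=8


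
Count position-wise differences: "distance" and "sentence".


Comparing character by character (same length = 8):
  Pos 0: 'd' vs 's' !=
  Pos 1: 'i' vs 'e' !=
  Pos 2: 's' vs 'n' !=
  Pos 3: 't' vs 't' =
  Pos 4: 'a' vs 'e' !=
  Pos 5: 'n' vs 'n' =
  Pos 6: 'c' vs 'c' =
  Pos 7: 'e' vs 'e' =
Hamming distance = 4


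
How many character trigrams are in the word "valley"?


Word: "valley" (length 6)
Number of 3-grams = length - 3 + 1 = 6 - 3 + 1
= 4


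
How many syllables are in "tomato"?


Word: "tomato"
Syllable breakdown: to | ma | to
Counting: 3 parts
= 3 syllables


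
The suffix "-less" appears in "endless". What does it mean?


Suffix: -less
As in: endless -> end + -less
Meaning = without


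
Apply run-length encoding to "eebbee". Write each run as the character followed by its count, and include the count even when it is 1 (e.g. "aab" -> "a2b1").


String: "eebbee"
Scanning for consecutive runs:
  'e' x 2
  'b' x 2
  'e' x 2
RLE = "e2b2e2"


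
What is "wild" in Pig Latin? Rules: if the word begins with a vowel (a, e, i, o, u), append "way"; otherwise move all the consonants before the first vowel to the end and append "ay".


Word: "wild"
Starts with consonant(s) → move to end, add 'ay'
Consonant cluster: "w"
Pig Latin = "ildway"


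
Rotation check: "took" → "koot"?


Word: "took", Candidate: "koot"
Method: check if candidate is substring of word+word
"tooktook" contains "koot"? No
Is rotation = No


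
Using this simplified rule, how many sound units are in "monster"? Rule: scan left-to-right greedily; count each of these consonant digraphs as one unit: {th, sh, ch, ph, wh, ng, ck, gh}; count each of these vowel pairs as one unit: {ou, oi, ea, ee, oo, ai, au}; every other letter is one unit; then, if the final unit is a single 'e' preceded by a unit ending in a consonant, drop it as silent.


Word: "monster" (7 letters)
Left-to-right scan:
  (1) 'm' (letter)
  (2) 'o' (letter)
  (3) 'n' (letter)
  (4) 's' (letter)
  (5) 't' (letter)
  (6) 'e' (letter)
  (7) 'r' (letter)
Units from scan: 7
Sound units = 7 units


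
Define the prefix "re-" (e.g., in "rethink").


Prefix: re-
Example: rethink (re- + think)
Meaning = again


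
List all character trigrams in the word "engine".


Word: "engine" (length 6)
Number of trigrams = 6 - 3 + 1 = 4
  Position 0: "eng"
  Position 1: "ngi"
  Position 2: "gin"
  Position 3: "ine"
Trigrams = "eng", "ngi", "gin", "ine"


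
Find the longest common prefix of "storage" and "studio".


Word 1: "storage"
Word 2: "studio"
Comparing from start:
  Pos 0: 's' == 's'
  Pos 1: 't' == 't'
  Pos 2: 'o' != 'u' (stop)
LCP = "st" (length 2)


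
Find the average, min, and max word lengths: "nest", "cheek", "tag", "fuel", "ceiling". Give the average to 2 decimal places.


Lengths: "nest"=4, "cheek"=5, "tag"=3, "fuel"=4, "ceiling"=7
Sum = 23, Count = 5
Average = 23/5 = 4.60
= avg=4.60, min=3, max=7


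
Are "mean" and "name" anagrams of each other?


Word 1: "mean" → sorted: aemn
Word 2: "name" → sorted: aemn
Same letters? aemn == aemn
Anagram = Yes


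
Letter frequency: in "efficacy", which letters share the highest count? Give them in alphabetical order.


Word: "efficacy"
Letter counts:
  'a': 1
  'c': 2
  'e': 1
  'f': 2
  'i': 1
  'y': 1
Maximum count = 2
Most frequent = 'c', 'f' (2 times each)


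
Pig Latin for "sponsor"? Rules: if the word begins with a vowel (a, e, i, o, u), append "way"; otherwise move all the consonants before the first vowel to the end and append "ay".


Word: "sponsor"
Starts with consonant(s) → move to end, add 'ay'
Consonant cluster: "sp"
Pig Latin = "onsorspay"


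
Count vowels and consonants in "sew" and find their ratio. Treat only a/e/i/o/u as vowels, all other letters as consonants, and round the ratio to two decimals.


Word: "sew"
Vowels (a,e,i,o,u): 1
Consonants: 2
Ratio = 1/2
= 0.50


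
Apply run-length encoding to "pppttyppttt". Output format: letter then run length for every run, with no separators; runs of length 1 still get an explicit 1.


String: "pppttyppttt"
Scanning for consecutive runs:
  'p' x 3
  't' x 2
  'y' x 1
  'p' x 2
  't' x 3
RLE = "p3t2y1p2t3"


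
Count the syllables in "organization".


Word: "organization"
Syllable breakdown: or · gan · i · za · tion
Counting: 5 parts
= 5 syllables


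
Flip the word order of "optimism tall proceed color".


Original: "optimism tall proceed color"
Words (1..n): optimism | tall | proceed | color
Reversed (n..1): color | proceed | tall | optimism
Result = "color proceed tall optimism"


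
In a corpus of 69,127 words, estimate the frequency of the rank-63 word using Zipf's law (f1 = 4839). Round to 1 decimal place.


Zipf's law: f(r) = f(1) / r
f(1) = 4839
f(63) = 4839 / 63
= 76.8 occurrences


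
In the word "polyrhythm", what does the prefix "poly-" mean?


Prefix: poly-
Example: polyrhythm = poly- + rhythm
Meaning = many


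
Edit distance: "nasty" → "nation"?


Word 1: "nasty" (length 5)
Word 2: "nation" (length 6)
One optimal edit sequence (insert/delete/substitute each cost 1):
  1. keep 'n'
  2. keep 'a'
  3. insert 't'  (+1)
  4. substitute 's' -> 'i'  (+1)
  5. substitute 't' -> 'o'  (+1)
  6. substitute 'y' -> 'n'  (+1)
Total edit operations: 4
Edit distance = 4


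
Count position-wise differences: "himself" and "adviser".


Comparing character by character (same length = 7):
  Pos 0: 'h' vs 'a' !=
  Pos 1: 'i' vs 'd' !=
  Pos 2: 'm' vs 'v' !=
  Pos 3: 's' vs 'i' !=
  Pos 4: 'e' vs 's' !=
  Pos 5: 'l' vs 'e' !=
  Pos 6: 'f' vs 'r' !=
Hamming distance = 7


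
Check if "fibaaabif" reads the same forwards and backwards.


Word: "fibaaabif"
Reversed: "fibaaabif"
Forward == Backward? fibaaabif == fibaaabif
Palindrome = Yes


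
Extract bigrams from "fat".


Word: "fat" (length 3)
Number of bigrams = 3 - 2 + 1 = 2
  Position 0: "fa"
  Position 1: "at"
Bigrams = "fa", "at"


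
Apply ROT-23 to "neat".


Word: "neat"
Shift: 23
Each letter → (letter + shift) mod 26:
  'n' (13) + 23 = 10 → 'k'
  'e' (4) + 23 = 1 → 'b'
  'a' (0) + 23 = 23 → 'x'
  't' (19) + 23 = 16 → 'q'
Result = "kbxq"
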